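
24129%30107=24129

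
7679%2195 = 1094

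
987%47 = 0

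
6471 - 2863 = 3608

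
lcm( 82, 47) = 3854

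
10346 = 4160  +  6186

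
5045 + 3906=8951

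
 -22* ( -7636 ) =167992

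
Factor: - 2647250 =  - 2^1*5^3*10589^1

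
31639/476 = 66  +  223/476 = 66.47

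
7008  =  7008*1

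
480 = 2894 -2414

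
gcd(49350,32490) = 30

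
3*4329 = 12987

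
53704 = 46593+7111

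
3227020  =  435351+2791669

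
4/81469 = 4/81469 = 0.00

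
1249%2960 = 1249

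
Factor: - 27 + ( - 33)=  -2^2*3^1*5^1 = - 60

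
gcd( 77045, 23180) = 95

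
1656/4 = 414 = 414.00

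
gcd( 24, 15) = 3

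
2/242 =1/121 = 0.01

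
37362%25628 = 11734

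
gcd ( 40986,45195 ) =69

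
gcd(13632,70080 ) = 192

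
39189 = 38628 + 561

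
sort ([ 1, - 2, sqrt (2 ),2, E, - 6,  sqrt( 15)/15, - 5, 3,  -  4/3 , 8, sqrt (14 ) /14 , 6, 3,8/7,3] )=[ - 6, - 5, - 2, -4/3,sqrt ( 15 ) /15,sqrt(14 ) /14, 1, 8/7 , sqrt (2), 2,E, 3,  3, 3,6, 8]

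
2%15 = 2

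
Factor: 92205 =3^3 * 5^1*683^1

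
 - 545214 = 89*( - 6126)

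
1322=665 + 657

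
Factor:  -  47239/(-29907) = 3^( - 2)*97^1*487^1*3323^( - 1)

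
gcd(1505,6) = 1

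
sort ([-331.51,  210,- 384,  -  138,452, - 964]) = [ - 964, - 384, - 331.51, - 138, 210 , 452 ]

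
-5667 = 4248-9915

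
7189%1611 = 745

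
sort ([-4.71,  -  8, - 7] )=[-8,-7, - 4.71 ] 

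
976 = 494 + 482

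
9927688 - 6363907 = 3563781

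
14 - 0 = 14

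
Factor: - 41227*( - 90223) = 7^1*12889^1* 41227^1  =  3719623621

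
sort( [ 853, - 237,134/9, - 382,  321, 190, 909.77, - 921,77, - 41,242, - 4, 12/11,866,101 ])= [ - 921, - 382,-237, - 41,-4, 12/11, 134/9,77,101,  190, 242, 321,853,  866,909.77] 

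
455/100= 4 + 11/20 = 4.55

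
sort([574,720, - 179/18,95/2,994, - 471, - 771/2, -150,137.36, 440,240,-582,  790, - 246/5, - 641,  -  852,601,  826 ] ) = [ - 852, - 641,  -  582, - 471, - 771/2, - 150, - 246/5, - 179/18, 95/2,  137.36,240, 440,574,601,720,790, 826 , 994 ]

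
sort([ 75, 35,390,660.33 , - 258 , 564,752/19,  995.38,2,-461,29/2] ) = [ - 461 , - 258 , 2,29/2,35,752/19,75,  390, 564,660.33,995.38]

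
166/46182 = 83/23091 = 0.00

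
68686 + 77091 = 145777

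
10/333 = 10/333  =  0.03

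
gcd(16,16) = 16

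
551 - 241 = 310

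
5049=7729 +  - 2680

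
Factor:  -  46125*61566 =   -  2^1*3^3*5^3*31^1*41^1* 331^1  =  -2839731750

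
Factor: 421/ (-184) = -2^( - 3 ) *23^ ( - 1 ) * 421^1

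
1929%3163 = 1929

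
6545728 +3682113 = 10227841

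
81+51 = 132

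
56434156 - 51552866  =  4881290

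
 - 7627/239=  - 32 + 21/239 = -31.91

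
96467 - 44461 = 52006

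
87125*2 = 174250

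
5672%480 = 392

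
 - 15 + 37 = 22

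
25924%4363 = 4109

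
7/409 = 7/409=   0.02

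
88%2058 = 88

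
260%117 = 26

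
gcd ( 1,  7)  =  1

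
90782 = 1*90782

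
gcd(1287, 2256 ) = 3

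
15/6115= 3/1223 = 0.00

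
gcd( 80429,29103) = 1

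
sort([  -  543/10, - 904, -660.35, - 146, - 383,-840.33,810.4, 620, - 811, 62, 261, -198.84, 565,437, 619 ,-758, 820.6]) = [ - 904, - 840.33, -811, - 758, - 660.35, - 383, - 198.84 , -146,- 543/10 , 62,261,  437, 565 , 619 , 620, 810.4,820.6]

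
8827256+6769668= 15596924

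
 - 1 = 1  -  2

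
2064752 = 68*30364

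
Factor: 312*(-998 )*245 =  - 2^4*3^1 *5^1*7^2*13^1 * 499^1 = - 76287120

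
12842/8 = 1605 + 1/4 = 1605.25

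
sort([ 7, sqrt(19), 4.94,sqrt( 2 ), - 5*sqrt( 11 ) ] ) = [ - 5*sqrt( 11),  sqrt (2),sqrt(19 ), 4.94,  7] 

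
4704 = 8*588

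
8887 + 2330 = 11217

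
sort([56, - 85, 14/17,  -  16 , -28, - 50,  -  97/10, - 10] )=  [ - 85, - 50, - 28,-16, - 10, - 97/10, 14/17, 56 ]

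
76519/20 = 3825 + 19/20 = 3825.95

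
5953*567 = 3375351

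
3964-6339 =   -  2375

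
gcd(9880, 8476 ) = 52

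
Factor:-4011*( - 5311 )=3^1*7^1*47^1*113^1*191^1 = 21302421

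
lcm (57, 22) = 1254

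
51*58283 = 2972433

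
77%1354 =77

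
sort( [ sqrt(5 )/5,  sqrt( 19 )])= [ sqrt(5)/5,sqrt( 19)]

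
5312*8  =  42496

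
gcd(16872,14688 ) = 24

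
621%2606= 621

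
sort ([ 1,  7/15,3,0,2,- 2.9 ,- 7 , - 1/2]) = [ -7, - 2.9,-1/2,0,7/15,  1,2, 3] 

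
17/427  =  17/427 = 0.04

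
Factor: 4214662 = 2^1*347^1*6073^1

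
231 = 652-421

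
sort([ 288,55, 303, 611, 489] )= [55,288, 303, 489, 611] 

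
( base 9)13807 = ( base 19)170H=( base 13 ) 4384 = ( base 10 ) 9403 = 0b10010010111011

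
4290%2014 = 262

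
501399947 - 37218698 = 464181249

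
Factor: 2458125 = 3^2 *5^4*19^1 * 23^1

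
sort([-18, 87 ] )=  [  -  18,87]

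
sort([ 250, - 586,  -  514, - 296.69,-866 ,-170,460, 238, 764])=[-866, - 586, - 514, - 296.69, - 170,238,250,460 , 764]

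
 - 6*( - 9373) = 56238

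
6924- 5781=1143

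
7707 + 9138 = 16845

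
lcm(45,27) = 135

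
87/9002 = 87/9002 = 0.01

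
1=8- 7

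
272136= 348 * 782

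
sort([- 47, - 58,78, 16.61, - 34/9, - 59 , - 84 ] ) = [ - 84, - 59,-58, - 47, - 34/9, 16.61, 78] 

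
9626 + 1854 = 11480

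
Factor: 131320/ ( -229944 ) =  - 245/429= - 3^( - 1 )*5^1*7^2*11^(  -  1 )*13^( - 1)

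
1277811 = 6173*207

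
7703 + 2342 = 10045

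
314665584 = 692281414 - 377615830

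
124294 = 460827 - 336533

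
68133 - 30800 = 37333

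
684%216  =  36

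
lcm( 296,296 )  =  296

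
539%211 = 117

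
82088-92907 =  - 10819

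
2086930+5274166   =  7361096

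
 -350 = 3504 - 3854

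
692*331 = 229052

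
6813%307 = 59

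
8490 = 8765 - 275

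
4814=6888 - 2074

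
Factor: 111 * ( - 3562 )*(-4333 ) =1713190206 = 2^1 * 3^1 *7^1*13^1* 37^1* 137^1*619^1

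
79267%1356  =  619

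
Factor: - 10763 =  - 47^1*229^1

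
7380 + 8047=15427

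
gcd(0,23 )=23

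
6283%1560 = 43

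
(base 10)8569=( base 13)3b92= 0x2179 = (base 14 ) 31a1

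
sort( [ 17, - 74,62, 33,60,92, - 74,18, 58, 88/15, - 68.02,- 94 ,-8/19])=[ - 94, - 74,- 74, - 68.02, -8/19,  88/15, 17, 18, 33,58,60,62,92]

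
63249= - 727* ( -87 ) 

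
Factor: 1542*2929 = 2^1*3^1*29^1*101^1*257^1 = 4516518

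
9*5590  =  50310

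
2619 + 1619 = 4238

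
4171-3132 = 1039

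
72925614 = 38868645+34056969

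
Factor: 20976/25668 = 76/93 = 2^2*3^(  -  1)*19^1*31^(-1) 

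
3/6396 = 1/2132 =0.00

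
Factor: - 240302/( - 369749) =2^1*47^( - 1)*53^1*2267^1*7867^( - 1)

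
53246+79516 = 132762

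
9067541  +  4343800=13411341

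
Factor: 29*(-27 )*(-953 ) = 3^3*29^1*953^1 = 746199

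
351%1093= 351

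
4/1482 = 2/741 = 0.00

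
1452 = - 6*( - 242)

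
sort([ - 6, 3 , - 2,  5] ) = [ - 6, - 2, 3,5]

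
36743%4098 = 3959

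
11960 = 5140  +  6820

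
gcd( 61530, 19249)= 1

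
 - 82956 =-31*2676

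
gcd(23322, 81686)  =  2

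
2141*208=445328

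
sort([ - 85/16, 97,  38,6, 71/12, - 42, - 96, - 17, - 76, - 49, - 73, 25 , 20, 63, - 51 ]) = [ - 96, - 76,-73, - 51, - 49, - 42, - 17 ,  -  85/16, 71/12, 6, 20,25,  38,  63, 97]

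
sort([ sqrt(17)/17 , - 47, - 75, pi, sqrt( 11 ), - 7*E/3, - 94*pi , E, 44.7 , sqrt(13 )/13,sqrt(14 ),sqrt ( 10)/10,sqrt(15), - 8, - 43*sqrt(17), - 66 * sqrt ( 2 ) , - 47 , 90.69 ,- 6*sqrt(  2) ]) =[-94  *  pi, - 43*sqrt(17 ),-66 * sqrt( 2 ), - 75,  -  47,-47,-6*sqrt(2), - 8, - 7 * E/3 , sqrt(17)/17, sqrt(13 )/13, sqrt(10 )/10,  E,pi, sqrt(11 ),  sqrt(14 ),sqrt(15),44.7, 90.69] 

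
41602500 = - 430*(  -  96750) 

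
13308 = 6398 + 6910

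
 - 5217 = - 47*111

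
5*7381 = 36905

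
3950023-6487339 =  -  2537316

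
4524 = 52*87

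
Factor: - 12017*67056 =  - 805811952 =-2^4*3^1*11^1*61^1*127^1*197^1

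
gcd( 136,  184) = 8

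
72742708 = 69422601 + 3320107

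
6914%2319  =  2276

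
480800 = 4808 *100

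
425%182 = 61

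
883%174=13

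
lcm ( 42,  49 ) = 294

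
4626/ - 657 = - 8 + 70/73 = -7.04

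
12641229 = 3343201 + 9298028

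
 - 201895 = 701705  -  903600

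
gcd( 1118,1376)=86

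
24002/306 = 12001/153 = 78.44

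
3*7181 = 21543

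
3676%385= 211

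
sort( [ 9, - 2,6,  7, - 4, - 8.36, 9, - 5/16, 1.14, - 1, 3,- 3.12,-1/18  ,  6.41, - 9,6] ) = [ - 9, - 8.36,-4, - 3.12, - 2,-1, - 5/16,-1/18, 1.14, 3, 6, 6, 6.41,7, 9, 9]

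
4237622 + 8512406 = 12750028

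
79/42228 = 79/42228= 0.00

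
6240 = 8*780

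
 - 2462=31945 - 34407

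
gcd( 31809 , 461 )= 461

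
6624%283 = 115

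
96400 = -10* (-9640 )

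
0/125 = 0 = 0.00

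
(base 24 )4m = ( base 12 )9a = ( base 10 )118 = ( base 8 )166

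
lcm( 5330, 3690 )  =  47970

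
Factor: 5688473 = 7^1*812639^1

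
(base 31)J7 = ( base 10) 596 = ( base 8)1124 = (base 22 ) 152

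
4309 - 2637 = 1672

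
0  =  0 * 9076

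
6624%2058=450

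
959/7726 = 959/7726=0.12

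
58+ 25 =83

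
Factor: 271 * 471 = 127641=3^1*157^1 *271^1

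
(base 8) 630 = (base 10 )408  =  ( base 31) d5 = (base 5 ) 3113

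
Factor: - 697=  - 17^1*41^1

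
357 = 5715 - 5358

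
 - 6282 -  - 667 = - 5615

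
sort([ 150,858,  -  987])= [ - 987, 150,858]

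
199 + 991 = 1190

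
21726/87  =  249+21/29= 249.72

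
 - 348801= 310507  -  659308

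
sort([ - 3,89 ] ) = [ - 3,  89 ] 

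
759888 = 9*84432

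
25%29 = 25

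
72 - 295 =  - 223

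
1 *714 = 714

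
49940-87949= - 38009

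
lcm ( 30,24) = 120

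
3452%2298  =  1154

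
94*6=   564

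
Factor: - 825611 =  - 825611^1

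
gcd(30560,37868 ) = 4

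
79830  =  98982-19152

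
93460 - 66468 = 26992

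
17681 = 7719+9962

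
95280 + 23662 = 118942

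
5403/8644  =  5403/8644  =  0.63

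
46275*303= 14021325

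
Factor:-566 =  - 2^1*283^1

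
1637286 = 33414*49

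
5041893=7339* 687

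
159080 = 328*485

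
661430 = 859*770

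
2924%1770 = 1154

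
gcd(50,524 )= 2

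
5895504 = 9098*648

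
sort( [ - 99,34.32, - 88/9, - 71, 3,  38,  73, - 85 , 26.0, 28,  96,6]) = [ - 99, - 85, - 71, - 88/9, 3,6, 26.0,28,34.32,38,73,96]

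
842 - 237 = 605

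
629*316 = 198764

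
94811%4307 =57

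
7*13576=95032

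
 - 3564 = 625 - 4189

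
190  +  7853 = 8043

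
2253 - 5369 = - 3116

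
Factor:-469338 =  - 2^1*3^1*19^1*23^1  *179^1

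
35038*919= 32199922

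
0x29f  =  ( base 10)671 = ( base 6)3035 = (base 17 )258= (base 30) mb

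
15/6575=3/1315 = 0.00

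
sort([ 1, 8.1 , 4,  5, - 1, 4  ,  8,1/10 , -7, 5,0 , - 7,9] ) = [ - 7 , - 7 , - 1,0  ,  1/10, 1, 4,4,5,5 , 8 , 8.1, 9]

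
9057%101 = 68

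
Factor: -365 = - 5^1 * 73^1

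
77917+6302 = 84219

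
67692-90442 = -22750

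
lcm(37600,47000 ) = 188000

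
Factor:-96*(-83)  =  2^5*3^1*83^1 = 7968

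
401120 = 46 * 8720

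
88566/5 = 17713+1/5 = 17713.20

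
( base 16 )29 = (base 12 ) 35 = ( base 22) 1J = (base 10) 41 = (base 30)1B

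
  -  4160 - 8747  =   - 12907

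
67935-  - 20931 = 88866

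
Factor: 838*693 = 2^1*3^2*7^1 * 11^1*419^1 = 580734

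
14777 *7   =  103439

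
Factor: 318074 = 2^1*359^1 * 443^1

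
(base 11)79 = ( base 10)86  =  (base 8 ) 126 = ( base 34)2i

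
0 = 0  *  1336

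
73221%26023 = 21175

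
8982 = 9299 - 317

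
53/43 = 1+10/43= 1.23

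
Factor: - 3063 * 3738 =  - 11449494 = - 2^1 *3^2  *7^1  *89^1*1021^1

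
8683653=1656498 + 7027155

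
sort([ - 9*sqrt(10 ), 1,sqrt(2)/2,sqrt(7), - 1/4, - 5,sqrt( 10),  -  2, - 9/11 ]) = [ - 9*  sqrt (10), - 5, - 2, - 9/11, - 1/4, sqrt(2)/2, 1,sqrt(7), sqrt (10)] 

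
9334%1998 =1342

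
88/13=88/13 =6.77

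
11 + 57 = 68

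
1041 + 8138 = 9179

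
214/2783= 214/2783 = 0.08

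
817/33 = 817/33  =  24.76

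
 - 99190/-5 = 19838 + 0/1 = 19838.00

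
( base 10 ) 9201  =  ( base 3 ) 110121210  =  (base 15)2AD6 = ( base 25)ei1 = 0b10001111110001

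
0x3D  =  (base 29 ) 23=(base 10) 61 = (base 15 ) 41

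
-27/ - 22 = 1 + 5/22 = 1.23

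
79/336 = 79/336 =0.24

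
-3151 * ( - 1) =3151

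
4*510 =2040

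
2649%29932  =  2649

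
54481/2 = 54481/2 = 27240.50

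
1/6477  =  1/6477  =  0.00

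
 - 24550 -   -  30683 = 6133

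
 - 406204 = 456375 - 862579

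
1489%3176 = 1489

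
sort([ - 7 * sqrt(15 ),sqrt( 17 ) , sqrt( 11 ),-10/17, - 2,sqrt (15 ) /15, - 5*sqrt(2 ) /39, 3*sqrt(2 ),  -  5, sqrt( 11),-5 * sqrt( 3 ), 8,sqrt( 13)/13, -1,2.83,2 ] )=[  -  7*sqrt( 15 ), - 5*sqrt(3), - 5,  -  2 , - 1,  -  10/17, -5*sqrt(2)/39,sqrt ( 15 ) /15, sqrt(13 ) /13, 2,2.83, sqrt( 11 ), sqrt(11), sqrt( 17 ),3*sqrt(2 ),8] 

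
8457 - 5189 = 3268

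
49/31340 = 49/31340=0.00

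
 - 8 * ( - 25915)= 207320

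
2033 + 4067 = 6100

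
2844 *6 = 17064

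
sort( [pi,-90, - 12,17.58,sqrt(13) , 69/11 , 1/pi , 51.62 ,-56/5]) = [-90, - 12,-56/5,  1/pi, pi,sqrt(13 ), 69/11 , 17.58, 51.62] 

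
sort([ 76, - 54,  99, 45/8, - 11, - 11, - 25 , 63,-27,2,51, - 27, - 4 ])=[ - 54,- 27,- 27, - 25,-11,-11, - 4, 2, 45/8, 51, 63,  76, 99]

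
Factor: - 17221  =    -  17^1 * 1013^1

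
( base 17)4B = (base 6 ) 211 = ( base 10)79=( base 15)54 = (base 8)117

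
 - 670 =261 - 931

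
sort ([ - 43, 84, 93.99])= [ - 43, 84,93.99]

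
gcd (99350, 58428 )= 2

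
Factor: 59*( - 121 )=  - 7139  =  -11^2*59^1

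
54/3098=27/1549 = 0.02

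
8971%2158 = 339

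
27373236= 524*52239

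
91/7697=91/7697 = 0.01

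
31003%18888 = 12115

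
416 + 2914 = 3330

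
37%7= 2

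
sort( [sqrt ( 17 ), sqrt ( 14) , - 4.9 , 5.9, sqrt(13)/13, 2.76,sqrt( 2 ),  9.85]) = [ -4.9 , sqrt(13)/13, sqrt( 2), 2.76, sqrt(14), sqrt( 17 ) , 5.9,9.85]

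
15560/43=361 + 37/43= 361.86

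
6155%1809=728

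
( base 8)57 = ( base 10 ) 47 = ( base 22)23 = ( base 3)1202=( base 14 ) 35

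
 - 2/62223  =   - 2/62223  =  - 0.00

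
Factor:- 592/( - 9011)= 2^4*37^1*9011^( - 1 )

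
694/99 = 7 + 1/99 = 7.01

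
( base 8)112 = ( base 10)74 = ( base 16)4a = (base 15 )4E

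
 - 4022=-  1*4022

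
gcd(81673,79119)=1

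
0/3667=0 = 0.00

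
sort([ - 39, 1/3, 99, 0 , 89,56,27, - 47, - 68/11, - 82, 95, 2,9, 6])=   [ - 82,- 47, - 39, - 68/11 , 0,1/3, 2,6, 9, 27,56, 89,95, 99]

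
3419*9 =30771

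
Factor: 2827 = 11^1*257^1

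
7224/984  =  301/41 =7.34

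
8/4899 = 8/4899 = 0.00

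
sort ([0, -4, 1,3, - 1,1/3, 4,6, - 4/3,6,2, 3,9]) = [ - 4, - 4/3,-1, 0,1/3,1,2, 3,3, 4, 6,6,9 ]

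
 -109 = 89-198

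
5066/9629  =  5066/9629 = 0.53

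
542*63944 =34657648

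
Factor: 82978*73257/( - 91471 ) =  - 6078719346/91471 = - 2^1*3^1*7^1 * 23^( - 1 )*41^ ( - 1)*97^( - 1) * 5927^1*24419^1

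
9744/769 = 9744/769 = 12.67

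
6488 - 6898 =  - 410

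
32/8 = 4 = 4.00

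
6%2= 0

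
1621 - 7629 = -6008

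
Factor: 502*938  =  470876=2^2*7^1*67^1*251^1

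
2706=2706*1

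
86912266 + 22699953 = 109612219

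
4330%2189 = 2141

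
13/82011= 13/82011 = 0.00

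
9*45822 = 412398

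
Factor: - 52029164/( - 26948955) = 2^2*3^(  -  1)*5^(-1)*41^1*151^1*191^1*163327^( - 1)= 4729924/2449905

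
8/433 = 8/433 = 0.02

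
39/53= 39/53 = 0.74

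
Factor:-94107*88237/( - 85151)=3^1*11^ (-1 )*13^1*19^1*127^1*7741^(-1)*88237^1 = 8303719359/85151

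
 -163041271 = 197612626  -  360653897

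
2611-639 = 1972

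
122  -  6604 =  - 6482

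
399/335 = 399/335 = 1.19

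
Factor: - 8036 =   -  2^2 * 7^2*41^1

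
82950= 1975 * 42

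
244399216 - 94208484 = 150190732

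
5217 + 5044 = 10261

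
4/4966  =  2/2483 = 0.00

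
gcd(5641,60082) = 1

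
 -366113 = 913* (-401 )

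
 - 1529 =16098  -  17627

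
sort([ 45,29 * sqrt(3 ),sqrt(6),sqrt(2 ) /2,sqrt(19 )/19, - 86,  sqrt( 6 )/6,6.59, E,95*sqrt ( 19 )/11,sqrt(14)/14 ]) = [ -86,sqrt(19) /19,sqrt( 14)/14,sqrt( 6)/6,sqrt ( 2)/2, sqrt( 6),E,6.59, 95*sqrt(19 )/11,  45, 29*sqrt(3) ]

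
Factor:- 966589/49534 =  - 2^(-1)*13^1*24767^(  -  1 )*74353^1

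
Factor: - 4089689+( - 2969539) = -2^2*3^1*11^1*53479^1= - 7059228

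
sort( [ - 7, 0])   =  [ - 7 , 0 ]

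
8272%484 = 44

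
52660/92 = 572 + 9/23=572.39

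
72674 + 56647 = 129321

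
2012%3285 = 2012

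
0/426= 0 = 0.00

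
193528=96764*2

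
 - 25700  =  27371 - 53071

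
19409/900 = 21 + 509/900  =  21.57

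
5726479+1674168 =7400647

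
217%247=217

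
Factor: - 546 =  - 2^1*3^1 * 7^1*13^1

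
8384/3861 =8384/3861 = 2.17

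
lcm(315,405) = 2835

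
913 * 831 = 758703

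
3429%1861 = 1568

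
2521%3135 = 2521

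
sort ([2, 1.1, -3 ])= [ -3, 1.1, 2]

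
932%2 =0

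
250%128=122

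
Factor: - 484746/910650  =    -  173/325 = - 5^( - 2)*13^( - 1) * 173^1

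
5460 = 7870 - 2410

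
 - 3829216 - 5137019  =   - 8966235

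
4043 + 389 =4432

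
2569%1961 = 608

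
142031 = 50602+91429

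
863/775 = 1 + 88/775 = 1.11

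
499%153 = 40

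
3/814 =3/814= 0.00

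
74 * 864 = 63936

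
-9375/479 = - 9375/479 = - 19.57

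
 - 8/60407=-1+60399/60407=- 0.00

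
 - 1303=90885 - 92188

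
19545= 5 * 3909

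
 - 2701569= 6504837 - 9206406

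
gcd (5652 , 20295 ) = 9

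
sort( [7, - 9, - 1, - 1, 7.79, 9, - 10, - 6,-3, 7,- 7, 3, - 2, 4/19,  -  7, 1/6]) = [ - 10, - 9, - 7, - 7 , - 6, - 3,  -  2,  -  1, - 1,1/6, 4/19, 3,7, 7,  7.79, 9]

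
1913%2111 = 1913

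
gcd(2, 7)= 1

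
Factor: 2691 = 3^2 * 13^1*23^1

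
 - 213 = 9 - 222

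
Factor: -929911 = -157^1*5923^1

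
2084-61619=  - 59535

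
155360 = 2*77680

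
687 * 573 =393651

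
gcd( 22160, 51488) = 16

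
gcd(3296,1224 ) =8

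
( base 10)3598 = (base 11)2781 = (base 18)B1G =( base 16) E0E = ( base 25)5in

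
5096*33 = 168168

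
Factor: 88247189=1523^1*57943^1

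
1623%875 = 748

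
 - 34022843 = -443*76801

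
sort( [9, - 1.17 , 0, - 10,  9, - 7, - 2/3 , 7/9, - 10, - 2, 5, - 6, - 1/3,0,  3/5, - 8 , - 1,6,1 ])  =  [ - 10, - 10, - 8, - 7, - 6 , - 2, - 1.17 ,  -  1,- 2/3, - 1/3,0, 0,3/5,7/9 , 1, 5, 6,9,  9]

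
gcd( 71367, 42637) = 1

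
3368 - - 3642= 7010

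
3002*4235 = 12713470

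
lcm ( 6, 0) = 0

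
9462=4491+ 4971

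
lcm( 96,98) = 4704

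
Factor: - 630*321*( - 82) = 16582860=2^2*3^3 *5^1*7^1*41^1*107^1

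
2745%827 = 264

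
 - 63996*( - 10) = 639960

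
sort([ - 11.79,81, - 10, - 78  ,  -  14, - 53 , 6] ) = [ - 78, - 53, - 14,-11.79, - 10,6,81 ]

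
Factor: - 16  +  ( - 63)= - 79^1 = - 79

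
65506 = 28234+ 37272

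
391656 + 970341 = 1361997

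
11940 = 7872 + 4068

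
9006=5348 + 3658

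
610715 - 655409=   -  44694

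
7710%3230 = 1250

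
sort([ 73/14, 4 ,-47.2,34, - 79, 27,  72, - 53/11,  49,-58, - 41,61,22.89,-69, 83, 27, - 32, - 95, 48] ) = [-95, - 79,-69,-58, - 47.2, - 41, - 32, - 53/11,4, 73/14, 22.89, 27, 27,34 , 48, 49, 61,  72,83]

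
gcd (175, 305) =5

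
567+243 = 810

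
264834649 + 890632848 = 1155467497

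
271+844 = 1115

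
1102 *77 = 84854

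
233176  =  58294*4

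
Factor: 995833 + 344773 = 1340606 = 2^1*670303^1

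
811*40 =32440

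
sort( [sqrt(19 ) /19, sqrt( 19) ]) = [ sqrt( 19)/19, sqrt(19)] 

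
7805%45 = 20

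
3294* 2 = 6588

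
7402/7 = 1057  +  3/7  =  1057.43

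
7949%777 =179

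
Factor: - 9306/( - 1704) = 2^( - 2)*3^1*11^1*47^1*71^(-1)= 1551/284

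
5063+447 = 5510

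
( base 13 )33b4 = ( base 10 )7245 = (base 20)I25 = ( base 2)1110001001101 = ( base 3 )100221100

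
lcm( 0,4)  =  0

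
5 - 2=3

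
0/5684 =0  =  0.00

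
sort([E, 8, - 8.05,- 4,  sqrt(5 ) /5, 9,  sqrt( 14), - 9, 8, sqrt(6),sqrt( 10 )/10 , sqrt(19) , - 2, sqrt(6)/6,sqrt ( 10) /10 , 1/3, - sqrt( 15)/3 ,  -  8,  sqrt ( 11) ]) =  [ - 9 , - 8.05,-8 , - 4 ,-2,-sqrt ( 15)/3, sqrt ( 10 ) /10,sqrt( 10)/10,  1/3,sqrt( 6)/6,sqrt(5) /5 , sqrt(6), E, sqrt(11), sqrt ( 14), sqrt( 19),8 , 8,9]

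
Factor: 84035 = 5^1 * 7^5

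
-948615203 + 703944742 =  - 244670461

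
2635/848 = 2635/848 = 3.11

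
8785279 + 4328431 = 13113710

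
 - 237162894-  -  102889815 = - 134273079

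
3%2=1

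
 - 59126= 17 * ( - 3478)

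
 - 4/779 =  - 4/779 = - 0.01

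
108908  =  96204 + 12704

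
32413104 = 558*58088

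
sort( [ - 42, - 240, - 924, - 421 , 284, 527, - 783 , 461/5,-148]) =[ - 924 ,-783,  -  421, - 240,-148, - 42, 461/5, 284,527 ]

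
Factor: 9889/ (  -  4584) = - 2^( - 3)*3^ ( - 1) *11^1*29^1  *  31^1*191^( - 1)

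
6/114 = 1/19 = 0.05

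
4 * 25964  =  103856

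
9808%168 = 64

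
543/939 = 181/313 = 0.58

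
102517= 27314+75203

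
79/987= 79/987 = 0.08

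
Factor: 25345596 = 2^2*3^1 *47^1 *44939^1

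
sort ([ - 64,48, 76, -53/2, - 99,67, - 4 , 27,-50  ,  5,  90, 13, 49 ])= [-99,- 64,-50,-53/2, - 4, 5,  13, 27, 48, 49, 67, 76,  90]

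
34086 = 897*38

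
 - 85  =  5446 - 5531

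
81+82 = 163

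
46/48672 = 23/24336 = 0.00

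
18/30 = 3/5 = 0.60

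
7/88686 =7/88686  =  0.00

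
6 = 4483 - 4477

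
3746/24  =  1873/12 = 156.08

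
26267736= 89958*292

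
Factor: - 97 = -97^1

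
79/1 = 79 = 79.00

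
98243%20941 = 14479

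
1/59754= 1/59754  =  0.00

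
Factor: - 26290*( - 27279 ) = 2^1*3^2*5^1  *  7^1*11^1*239^1*433^1=717164910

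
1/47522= 1/47522 = 0.00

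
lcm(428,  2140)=2140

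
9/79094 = 9/79094 = 0.00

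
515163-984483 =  - 469320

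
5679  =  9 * 631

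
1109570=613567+496003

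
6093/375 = 16 + 31/125 = 16.25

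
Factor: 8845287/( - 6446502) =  - 2^(-1)*3^(- 1)*11^1*15767^1*21067^ ( - 1 ) = - 173437/126402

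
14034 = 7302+6732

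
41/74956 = 41/74956=0.00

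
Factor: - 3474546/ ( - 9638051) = 2^1*3^1 * 83^1 * 191^(- 1 )*6977^1*50461^( - 1 ) 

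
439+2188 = 2627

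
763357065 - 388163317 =375193748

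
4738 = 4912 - 174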